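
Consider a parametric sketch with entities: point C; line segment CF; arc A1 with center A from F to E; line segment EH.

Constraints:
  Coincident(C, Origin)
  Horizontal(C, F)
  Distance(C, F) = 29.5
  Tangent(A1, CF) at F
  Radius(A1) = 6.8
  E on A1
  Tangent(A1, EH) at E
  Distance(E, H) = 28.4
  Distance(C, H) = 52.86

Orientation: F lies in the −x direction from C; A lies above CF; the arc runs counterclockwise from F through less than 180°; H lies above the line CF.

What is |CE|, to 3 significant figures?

26.3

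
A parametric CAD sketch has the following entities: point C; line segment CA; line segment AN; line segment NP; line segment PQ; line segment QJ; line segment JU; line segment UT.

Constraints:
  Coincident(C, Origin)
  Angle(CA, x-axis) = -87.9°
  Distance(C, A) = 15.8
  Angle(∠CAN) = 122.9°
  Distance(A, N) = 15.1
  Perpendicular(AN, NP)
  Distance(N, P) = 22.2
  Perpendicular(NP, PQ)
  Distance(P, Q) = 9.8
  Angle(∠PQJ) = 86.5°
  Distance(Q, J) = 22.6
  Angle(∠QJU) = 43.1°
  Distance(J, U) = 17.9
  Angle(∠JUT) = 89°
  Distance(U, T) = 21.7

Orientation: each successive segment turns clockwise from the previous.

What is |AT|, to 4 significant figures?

27.00

C is at the origin; CA runs at -87.9° with length 15.8, so A = (0.5790, -15.79). ∠CAN = 122.9° gives AN at -145.0° from the x-axis; with |AN| = 15.1, N = (-11.79, -24.45). AN ⟂ NP, so NP runs at 125.0°; with |NP| = 22.2, P = (-24.52, -6.265). The perpendicularity gives PQ at right angles to NP, so PQ runs at 35.00°; with |PQ| = 9.8, Q = (-16.50, -0.6442). ∠PQJ = 86.5° gives QJ at -58.50° from the x-axis; with |QJ| = 22.6, J = (-4.687, -19.91). ∠QJU = 43.1° gives JU at 164.6° from the x-axis; with |JU| = 17.9, U = (-21.94, -15.16). ∠JUT = 89.0° gives UT at 73.60° from the x-axis; with |UT| = 21.7, T = (-15.82, 5.657). Then |AT| = |T − A| = 27.00.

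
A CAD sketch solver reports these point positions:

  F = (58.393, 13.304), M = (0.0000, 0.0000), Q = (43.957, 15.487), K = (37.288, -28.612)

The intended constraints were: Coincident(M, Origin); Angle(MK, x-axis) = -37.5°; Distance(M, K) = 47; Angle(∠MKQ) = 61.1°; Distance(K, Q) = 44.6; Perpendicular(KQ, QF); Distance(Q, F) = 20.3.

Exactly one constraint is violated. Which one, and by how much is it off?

Distance(Q, F) = 20.3 — off by 5.70.

M = (0.00, 0.00) ✓; MK at -37.50° ✓; |MK| = 47.00 ✓; ∠MKQ = 61.10° ✓; |KQ| = 44.60 ✓; ∠(KQ, QF) = 90.00° ✓; |QF| = 14.60 ✗.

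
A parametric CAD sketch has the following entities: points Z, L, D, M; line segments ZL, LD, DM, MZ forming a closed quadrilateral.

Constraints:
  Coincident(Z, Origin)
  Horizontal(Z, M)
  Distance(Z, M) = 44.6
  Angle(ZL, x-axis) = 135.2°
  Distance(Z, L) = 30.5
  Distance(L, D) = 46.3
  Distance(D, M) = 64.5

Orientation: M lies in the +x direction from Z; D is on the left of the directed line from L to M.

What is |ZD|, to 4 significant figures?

55.78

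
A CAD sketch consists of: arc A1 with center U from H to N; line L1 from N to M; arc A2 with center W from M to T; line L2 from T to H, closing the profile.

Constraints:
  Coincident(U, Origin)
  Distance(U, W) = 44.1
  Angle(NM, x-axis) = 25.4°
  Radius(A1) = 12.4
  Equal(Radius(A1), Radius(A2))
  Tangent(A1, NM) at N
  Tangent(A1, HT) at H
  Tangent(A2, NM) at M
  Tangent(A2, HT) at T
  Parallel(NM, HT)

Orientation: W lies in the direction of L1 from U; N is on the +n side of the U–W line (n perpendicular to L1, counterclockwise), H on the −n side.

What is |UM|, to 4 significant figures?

45.81

The slot axis is L1's direction at 25.4°, so u = (cos 25.4°, sin 25.4°) = (0.9033, 0.4289) and n = (−sin 25.4°, cos 25.4°) = (-0.4289, 0.9033). U is at the origin and W lies 44.1 along u from U, so W = 44.1·u = (39.84, 18.92). Tangency of A1 to both parallel lines with radius 12.4 puts N and H at U ± 12.4·n: N = (-5.319, 11.20), H = (5.319, -11.20). Equal radii place M and T the same way about W: M = W + 12.4·n = (34.52, 30.12), T = W − 12.4·n = (45.16, 7.715). Then |UM| = |M − U| = 45.81.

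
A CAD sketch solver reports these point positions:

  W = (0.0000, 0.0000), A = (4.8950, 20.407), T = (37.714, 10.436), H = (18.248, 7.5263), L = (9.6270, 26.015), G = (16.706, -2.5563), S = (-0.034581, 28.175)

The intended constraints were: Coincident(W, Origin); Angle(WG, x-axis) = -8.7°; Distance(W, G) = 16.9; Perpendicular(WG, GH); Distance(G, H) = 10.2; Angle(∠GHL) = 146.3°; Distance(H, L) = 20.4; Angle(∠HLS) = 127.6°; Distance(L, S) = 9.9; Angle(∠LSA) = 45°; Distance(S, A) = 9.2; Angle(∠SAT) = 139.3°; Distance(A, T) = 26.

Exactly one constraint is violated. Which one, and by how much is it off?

Distance(A, T) = 26 — off by 8.30.

W = (0.00, 0.00) ✓; WG at -8.700° ✓; |WG| = 16.90 ✓; ∠(WG, GH) = 90.00° ✓; |GH| = 10.20 ✓; ∠GHL = 146.3° ✓; |HL| = 20.40 ✓; ∠HLS = 127.6° ✓; |LS| = 9.900 ✓; ∠LSA = 45.00° ✓; |SA| = 9.200 ✓; ∠SAT = 139.3° ✓; |AT| = 34.30 ✗.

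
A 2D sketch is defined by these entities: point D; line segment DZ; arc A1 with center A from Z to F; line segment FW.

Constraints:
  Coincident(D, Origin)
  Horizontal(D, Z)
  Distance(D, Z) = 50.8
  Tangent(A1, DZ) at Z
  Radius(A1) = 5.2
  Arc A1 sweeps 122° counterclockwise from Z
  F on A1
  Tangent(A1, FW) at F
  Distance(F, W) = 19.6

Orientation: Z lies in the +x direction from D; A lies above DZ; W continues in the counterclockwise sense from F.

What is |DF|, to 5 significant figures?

55.780

Tangency of A1 to DZ means the radius AZ is perpendicular to DZ, so A = Z + (0, 5.2) = (50.800, 5.2000). On A1, Z sits at bearing -90° from A; a 122° counterclockwise sweep puts F at bearing 32°, so F = A + 5.2·(cos 32°, sin 32°) = (55.210, 7.9556). Then |DF| = |F − D| = 55.780.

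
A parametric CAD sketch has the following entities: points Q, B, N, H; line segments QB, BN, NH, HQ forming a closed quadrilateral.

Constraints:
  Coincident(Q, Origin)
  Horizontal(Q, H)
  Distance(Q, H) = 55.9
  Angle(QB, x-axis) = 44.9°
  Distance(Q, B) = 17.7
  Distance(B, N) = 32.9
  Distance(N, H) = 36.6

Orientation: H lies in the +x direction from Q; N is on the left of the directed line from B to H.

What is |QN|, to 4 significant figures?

50.49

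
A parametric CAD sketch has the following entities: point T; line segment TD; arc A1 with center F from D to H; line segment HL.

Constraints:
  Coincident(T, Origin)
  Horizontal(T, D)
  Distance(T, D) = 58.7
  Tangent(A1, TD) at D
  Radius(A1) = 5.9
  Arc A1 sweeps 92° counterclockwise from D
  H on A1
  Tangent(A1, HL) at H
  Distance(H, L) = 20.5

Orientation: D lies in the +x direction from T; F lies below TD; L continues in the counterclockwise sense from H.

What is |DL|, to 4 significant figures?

27.09

T is at the origin; T and D share the same y with |TD| = 58.7 and D on the +x side, so D = (58.70, 0.000). The tangent condition forces FD to be normal to TD, so F = D + (0, -5.9) = (58.70, -5.900). On A1, D sits at bearing 90° from F; a 92° counterclockwise sweep puts H at bearing 182°, so H = F + 5.9·(cos 182°, sin 182°) = (52.80, -6.106). Tangency of A1 to HL means the radius FH is perpendicular to HL, so HL runs along (−sin 182°, cos 182°); with |HL| = 20.5, L = (53.52, -26.59). Then |DL| = |L − D| = 27.09.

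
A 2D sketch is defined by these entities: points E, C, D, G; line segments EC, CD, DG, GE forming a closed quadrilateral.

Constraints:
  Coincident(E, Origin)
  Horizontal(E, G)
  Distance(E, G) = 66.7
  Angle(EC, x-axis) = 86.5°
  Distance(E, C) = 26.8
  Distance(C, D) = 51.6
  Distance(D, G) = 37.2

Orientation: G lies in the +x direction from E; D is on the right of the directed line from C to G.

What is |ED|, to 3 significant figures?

35.6

Checks: |EG| = 66.70 ✓; |EC| = 26.80 ✓; |CD| = 51.60 ✓; |DG| = 37.20 ✓.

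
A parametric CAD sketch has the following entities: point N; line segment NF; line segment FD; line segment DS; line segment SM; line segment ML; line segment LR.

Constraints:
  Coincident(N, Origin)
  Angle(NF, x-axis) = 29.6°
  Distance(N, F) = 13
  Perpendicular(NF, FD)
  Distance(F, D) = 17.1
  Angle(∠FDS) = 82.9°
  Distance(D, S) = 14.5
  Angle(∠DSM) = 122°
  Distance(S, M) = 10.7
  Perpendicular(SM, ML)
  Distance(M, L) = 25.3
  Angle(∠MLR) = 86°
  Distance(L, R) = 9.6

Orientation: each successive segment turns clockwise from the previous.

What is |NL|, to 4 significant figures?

17.79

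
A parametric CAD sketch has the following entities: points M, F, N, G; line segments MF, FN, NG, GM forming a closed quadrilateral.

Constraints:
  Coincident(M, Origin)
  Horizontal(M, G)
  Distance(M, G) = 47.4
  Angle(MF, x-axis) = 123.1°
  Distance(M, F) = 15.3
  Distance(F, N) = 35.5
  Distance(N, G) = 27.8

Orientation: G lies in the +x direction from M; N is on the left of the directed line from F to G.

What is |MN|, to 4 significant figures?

32.49

Checks: |FN| = 35.50 ✓; |NG| = 27.80 ✓.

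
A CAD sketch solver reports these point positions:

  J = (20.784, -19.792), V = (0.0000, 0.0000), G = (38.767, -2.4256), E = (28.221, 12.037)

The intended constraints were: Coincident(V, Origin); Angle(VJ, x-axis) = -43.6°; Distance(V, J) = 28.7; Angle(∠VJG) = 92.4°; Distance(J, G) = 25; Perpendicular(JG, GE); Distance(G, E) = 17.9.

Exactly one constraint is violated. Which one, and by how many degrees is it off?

Perpendicular(JG, GE) — off by 7.90°.

V = (0.00, 0.00) ✓; VJ at -43.60° ✓; |VJ| = 28.70 ✓; ∠VJG = 92.40° ✓; |JG| = 25.00 ✓; ∠(JG, GE) = 82.10° ✗; |GE| = 17.90 ✓.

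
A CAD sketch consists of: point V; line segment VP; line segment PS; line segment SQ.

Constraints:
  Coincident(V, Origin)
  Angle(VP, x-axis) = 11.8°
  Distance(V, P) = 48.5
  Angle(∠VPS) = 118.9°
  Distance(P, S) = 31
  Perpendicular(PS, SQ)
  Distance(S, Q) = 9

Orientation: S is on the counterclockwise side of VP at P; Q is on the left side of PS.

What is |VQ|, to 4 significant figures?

63.90

V is at the origin; VP runs at 11.8° with length 48.5, so P = 48.5·(cos 11.8°, sin 11.8°) = (47.48, 9.918). ∠VPS = 118.9°, so PS runs at 11.8° + (180° − 118.9°) = 72.90° from the x-axis; with |PS| = 31.0, S = P + 31.0·(cos 72.90°, sin 72.90°) = (56.59, 39.55). PS is perpendicular to SQ; with |SQ| = 9.0 on the left of PS, Q = S + 9.0·(-0.9558, 0.2940) = (47.99, 42.19). Then |VQ| = |Q − V| = 63.90.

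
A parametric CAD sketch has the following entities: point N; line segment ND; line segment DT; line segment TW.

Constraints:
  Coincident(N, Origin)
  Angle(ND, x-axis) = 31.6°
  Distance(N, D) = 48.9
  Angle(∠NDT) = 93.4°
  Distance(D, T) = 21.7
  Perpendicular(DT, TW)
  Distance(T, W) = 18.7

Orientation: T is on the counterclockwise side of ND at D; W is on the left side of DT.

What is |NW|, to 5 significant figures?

38.885

N is at the origin; ND runs at 31.6° with length 48.9, so D = 48.9·(cos 31.6°, sin 31.6°) = (41.649, 25.623). ∠NDT = 93.4°, so DT runs at 31.6° + (180° − 93.4°) = 118.20° from the x-axis; with |DT| = 21.7, T = D + 21.7·(cos 118.20°, sin 118.20°) = (31.395, 44.747). DT is perpendicular to TW; with |TW| = 18.7 on the left of DT, W = T + 18.7·(-0.88130, -0.47255) = (14.915, 35.910). Then |NW| = |W − N| = 38.885.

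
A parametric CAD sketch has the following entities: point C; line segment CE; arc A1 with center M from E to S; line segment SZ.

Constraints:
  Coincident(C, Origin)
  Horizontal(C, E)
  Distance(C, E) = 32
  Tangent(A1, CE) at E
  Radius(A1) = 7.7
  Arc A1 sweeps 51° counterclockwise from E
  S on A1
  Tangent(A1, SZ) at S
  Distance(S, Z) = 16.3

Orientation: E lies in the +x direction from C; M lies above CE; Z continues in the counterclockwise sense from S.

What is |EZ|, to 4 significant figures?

22.47

On A1, E sits at bearing -90° from M; a 51° counterclockwise sweep puts S at bearing -39°, so S = M + 7.7·(cos -39°, sin -39°) = (37.98, 2.854). A1 meets SZ tangentially, so MS is at right angles to SZ, so SZ runs along (−sin -39°, cos -39°); with |SZ| = 16.3, Z = (48.24, 15.52). Then |EZ| = |Z − E| = 22.47.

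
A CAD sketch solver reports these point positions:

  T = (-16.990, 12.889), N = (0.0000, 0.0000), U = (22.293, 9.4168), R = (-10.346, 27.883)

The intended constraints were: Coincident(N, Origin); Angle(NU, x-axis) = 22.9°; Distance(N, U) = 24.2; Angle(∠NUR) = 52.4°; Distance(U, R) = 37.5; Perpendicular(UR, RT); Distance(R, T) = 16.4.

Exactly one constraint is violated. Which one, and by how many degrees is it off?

Perpendicular(UR, RT) — off by 5.60°.

N = (0.00, 0.00) ✓; NU at 22.90° ✓; |NU| = 24.20 ✓; ∠NUR = 52.40° ✓; |UR| = 37.50 ✓; ∠(UR, RT) = 95.60° ✗; |RT| = 16.40 ✓.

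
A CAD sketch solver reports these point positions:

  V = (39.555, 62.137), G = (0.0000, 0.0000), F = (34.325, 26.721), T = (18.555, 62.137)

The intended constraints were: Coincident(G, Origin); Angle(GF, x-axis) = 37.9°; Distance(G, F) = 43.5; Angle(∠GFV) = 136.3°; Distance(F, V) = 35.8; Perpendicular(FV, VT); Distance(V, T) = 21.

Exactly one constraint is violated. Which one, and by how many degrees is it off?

Perpendicular(FV, VT) — off by 8.40°.

G = (0.00, 0.00) ✓; GF at 37.90° ✓; |GF| = 43.50 ✓; ∠GFV = 136.3° ✓; |FV| = 35.80 ✓; ∠(FV, VT) = 98.40° ✗; |VT| = 21.00 ✓.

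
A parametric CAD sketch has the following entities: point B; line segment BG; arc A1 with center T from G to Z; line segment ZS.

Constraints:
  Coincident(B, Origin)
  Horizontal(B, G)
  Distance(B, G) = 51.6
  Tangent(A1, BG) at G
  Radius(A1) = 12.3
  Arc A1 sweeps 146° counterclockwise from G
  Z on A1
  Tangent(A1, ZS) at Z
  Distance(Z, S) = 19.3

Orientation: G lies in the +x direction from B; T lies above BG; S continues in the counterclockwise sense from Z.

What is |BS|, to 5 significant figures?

53.968

B is at the origin; BG is horizontal with |BG| = 51.6 and G on the +x side, so G = (51.600, 0.0000). A1 meets BG tangentially, so TG is at right angles to BG, so T = G + (0, 12.3) = (51.600, 12.300). On A1, G sits at bearing -90° from T; a 146° counterclockwise sweep puts Z at bearing 56°, so Z = T + 12.3·(cos 56°, sin 56°) = (58.478, 22.497). A1 meets ZS tangentially, so TZ is at right angles to ZS, so ZS runs along (−sin 56°, cos 56°); with |ZS| = 19.3, S = (42.478, 33.290). Then |BS| = |S − B| = 53.968.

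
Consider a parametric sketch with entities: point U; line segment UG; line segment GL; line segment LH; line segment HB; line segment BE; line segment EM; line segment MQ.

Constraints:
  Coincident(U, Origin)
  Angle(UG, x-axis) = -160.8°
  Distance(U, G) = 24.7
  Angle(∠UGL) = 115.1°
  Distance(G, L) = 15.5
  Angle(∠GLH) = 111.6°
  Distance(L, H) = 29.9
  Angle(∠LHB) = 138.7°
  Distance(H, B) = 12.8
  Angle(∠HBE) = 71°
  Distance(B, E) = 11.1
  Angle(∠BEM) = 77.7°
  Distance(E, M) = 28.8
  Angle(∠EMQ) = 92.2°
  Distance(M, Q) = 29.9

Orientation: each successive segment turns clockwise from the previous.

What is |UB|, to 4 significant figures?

37.05

U is at the origin; UG runs at -160.8° with length 24.7, so G = (-23.33, -8.123). ∠UGL = 115.1° gives GL at 134.3° from the x-axis; with |GL| = 15.5, L = (-34.15, 2.970). ∠GLH = 111.6° gives LH at 65.90° from the x-axis; with |LH| = 29.9, H = (-21.94, 30.26). ∠LHB = 138.7° gives HB at 24.60° from the x-axis; with |HB| = 12.8, B = (-10.30, 35.59). Then |UB| = |B − U| = 37.05.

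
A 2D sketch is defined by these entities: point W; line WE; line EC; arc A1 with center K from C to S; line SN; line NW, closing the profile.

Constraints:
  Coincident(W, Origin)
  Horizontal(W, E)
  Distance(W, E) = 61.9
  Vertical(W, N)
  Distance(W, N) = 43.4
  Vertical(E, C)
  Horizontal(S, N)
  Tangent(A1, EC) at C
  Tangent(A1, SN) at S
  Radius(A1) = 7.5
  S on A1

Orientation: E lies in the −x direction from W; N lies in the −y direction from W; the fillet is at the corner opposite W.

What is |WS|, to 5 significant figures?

69.591

W is at the origin; W and E share the same y with |WE| = 61.9 and E on the −x side, so E = (-61.900, 0.0000). W and N share the same x with |WN| = 43.4 and N on the −y side, so N = (0.0000, -43.400). The virtual corner opposite W is at (-61.900, -43.400). Since A1 is tangent to EC there, KC ⟂ EC and the tangent condition forces KS to be normal to SN, with radius 7.5, so the center K sits 7.5 in from both sides at K = (-54.400, -35.900). That places the tangent points at C = (-61.900, -35.900) on EC and S = (-54.400, -43.400) on SN. Then |WS| = |S − W| = 69.591.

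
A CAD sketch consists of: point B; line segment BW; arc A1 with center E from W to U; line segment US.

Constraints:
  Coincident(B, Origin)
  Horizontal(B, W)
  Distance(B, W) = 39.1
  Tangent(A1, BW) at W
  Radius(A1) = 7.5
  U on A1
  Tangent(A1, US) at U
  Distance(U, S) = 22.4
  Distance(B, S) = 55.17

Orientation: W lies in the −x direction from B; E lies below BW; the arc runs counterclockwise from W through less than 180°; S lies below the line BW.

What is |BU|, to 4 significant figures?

47.21

B is at the origin; B and W share the same y with |BW| = 39.1 and W on the −x side, so W = (-39.10, 0.000). Since A1 is tangent to BW there, EW ⟂ BW, so E = W + (0, -7.5) = (-39.10, -7.500). Since EU ⟂ US (tangency), |ES| = √(7.5² + 22.4²) = 23.62 regardless of where U sits on A1. So S lies on both circle(B, 55.17) and circle(E, 23.62); the below-BW intersection is S = (-46.30, -30.00). U is the foot of the tangent from S: U = (-46.60, -7.600).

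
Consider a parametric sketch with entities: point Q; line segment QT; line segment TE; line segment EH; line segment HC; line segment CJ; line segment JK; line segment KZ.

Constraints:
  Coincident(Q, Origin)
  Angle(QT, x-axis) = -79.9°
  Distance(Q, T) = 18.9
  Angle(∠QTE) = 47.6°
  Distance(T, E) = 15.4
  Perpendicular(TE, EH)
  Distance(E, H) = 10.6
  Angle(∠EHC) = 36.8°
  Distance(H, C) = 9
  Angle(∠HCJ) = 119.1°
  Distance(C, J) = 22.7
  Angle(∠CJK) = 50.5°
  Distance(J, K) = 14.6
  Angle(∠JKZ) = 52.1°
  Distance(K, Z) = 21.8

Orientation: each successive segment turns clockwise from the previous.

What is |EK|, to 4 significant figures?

11.21

Q is at the origin; QT runs at -79.9° with length 18.9, so T = (3.314, -18.61). ∠QTE = 47.6° gives TE at 147.7° from the x-axis; with |TE| = 15.4, E = (-9.703, -10.38). The perpendicularity gives EH at right angles to TE, so EH runs at 57.70°; with |EH| = 10.6, H = (-4.038, -1.418). ∠EHC = 36.8° gives HC at -85.50° from the x-axis; with |HC| = 9.0, C = (-3.332, -10.39). ∠HCJ = 119.1° gives CJ at -146.4° from the x-axis; with |CJ| = 22.7, J = (-22.24, -22.95). ∠CJK = 50.5° gives JK at 84.10° from the x-axis; with |JK| = 14.6, K = (-20.74, -8.430). Then |EK| = |K − E| = 11.21.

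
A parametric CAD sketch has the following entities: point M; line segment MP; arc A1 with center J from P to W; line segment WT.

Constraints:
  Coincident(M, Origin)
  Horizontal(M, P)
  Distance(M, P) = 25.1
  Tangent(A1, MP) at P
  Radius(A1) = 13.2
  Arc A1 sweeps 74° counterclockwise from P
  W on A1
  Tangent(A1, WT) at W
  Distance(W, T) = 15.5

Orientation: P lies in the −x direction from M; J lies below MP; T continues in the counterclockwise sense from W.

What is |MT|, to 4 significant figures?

48.66

M is at the origin; MP is horizontal with |MP| = 25.1 and P on the −x side, so P = (-25.10, 0.000). Tangency of A1 to MP means the radius JP is perpendicular to MP, so J = P + (0, -13.2) = (-25.10, -13.20). On A1, P sits at bearing 90° from J; a 74° counterclockwise sweep puts W at bearing 164°, so W = J + 13.2·(cos 164°, sin 164°) = (-37.79, -9.562). Tangency of A1 to WT means the radius JW is perpendicular to WT, so WT runs along (−sin 164°, cos 164°); with |WT| = 15.5, T = (-42.06, -24.46). Then |MT| = |T − M| = 48.66.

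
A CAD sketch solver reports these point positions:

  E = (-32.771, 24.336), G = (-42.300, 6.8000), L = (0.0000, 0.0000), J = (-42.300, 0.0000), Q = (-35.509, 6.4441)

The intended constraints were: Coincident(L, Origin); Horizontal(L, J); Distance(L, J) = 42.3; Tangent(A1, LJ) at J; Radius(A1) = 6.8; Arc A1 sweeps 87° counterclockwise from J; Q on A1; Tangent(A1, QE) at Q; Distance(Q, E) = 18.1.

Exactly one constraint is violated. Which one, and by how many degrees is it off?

Tangent(A1, QE) at Q — off by 5.70°.

L = (0.00, 0.00) ✓; L.y = 0.00, J.y = 0.00 ✓; |LJ| = 42.30 ✓; ∠(GJ, JL) = 90.00° ✓; |GJ| = 6.800 ✓; bearing(G→Q) − bearing(G→J) = 87.00° ✓; |GQ| = 6.800 ✓; ∠(GQ, QE) = 95.70° ✗; |QE| = 18.10 ✓.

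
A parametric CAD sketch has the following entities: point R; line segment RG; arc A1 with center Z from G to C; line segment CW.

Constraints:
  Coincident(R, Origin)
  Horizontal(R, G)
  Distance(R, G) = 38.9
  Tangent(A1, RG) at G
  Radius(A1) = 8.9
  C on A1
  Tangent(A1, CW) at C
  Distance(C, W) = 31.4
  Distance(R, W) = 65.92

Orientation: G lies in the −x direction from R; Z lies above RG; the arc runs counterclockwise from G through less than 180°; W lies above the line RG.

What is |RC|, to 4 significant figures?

35.73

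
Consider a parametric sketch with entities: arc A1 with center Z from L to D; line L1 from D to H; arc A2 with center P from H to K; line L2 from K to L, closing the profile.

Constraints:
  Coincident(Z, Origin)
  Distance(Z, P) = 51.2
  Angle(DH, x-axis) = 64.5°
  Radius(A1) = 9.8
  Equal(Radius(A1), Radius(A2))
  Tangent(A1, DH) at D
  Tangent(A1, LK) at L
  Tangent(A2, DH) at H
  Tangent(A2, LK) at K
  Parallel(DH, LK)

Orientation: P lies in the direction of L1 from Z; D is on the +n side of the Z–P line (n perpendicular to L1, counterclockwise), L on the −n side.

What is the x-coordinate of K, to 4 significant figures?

30.89

Tangency of A1 to both parallel lines with radius 9.8 puts D and L at Z ± 9.8·n: D = (-8.845, 4.219), L = (8.845, -4.219). Equal radii place H and K the same way about P: H = P + 9.8·n = (13.20, 50.43), K = P − 9.8·n = (30.89, 41.99). So K.x = 30.89.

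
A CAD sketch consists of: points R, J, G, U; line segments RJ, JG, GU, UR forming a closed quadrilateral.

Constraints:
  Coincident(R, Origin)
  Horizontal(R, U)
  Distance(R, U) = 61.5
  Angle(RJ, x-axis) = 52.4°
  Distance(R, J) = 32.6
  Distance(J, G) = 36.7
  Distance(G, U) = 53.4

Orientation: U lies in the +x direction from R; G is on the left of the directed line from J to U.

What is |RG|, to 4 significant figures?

69.10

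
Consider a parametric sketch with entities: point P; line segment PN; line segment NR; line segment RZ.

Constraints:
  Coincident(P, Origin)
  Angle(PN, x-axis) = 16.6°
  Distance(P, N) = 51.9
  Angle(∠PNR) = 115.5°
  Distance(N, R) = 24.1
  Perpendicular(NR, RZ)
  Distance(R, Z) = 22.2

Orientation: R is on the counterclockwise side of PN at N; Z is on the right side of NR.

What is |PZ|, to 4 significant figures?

83.21

P is at the origin; PN runs at 16.6° with length 51.9, so N = 51.9·(cos 16.6°, sin 16.6°) = (49.74, 14.83). ∠PNR = 115.5°, so NR runs at 16.6° + (180° − 115.5°) = 81.10° from the x-axis; with |NR| = 24.1, R = N + 24.1·(cos 81.10°, sin 81.10°) = (53.47, 38.64). NR is perpendicular to RZ; with |RZ| = 22.2 on the right of NR, Z = R + 22.2·(0.9880, -0.1547) = (75.40, 35.20). Then |PZ| = |Z − P| = 83.21.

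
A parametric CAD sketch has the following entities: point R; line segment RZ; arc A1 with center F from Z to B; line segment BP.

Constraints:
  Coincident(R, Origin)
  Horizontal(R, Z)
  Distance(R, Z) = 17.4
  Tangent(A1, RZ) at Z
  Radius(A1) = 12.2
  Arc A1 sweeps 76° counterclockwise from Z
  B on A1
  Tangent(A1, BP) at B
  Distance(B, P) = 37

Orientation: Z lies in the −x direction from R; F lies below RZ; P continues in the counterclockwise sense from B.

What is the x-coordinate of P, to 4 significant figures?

-38.19

R is at the origin; R and Z share the same y with |RZ| = 17.4 and Z on the −x side, so Z = (-17.40, 0.000). Tangency of A1 to RZ means the radius FZ is perpendicular to RZ, so F = Z + (0, -12.2) = (-17.40, -12.20). On A1, Z sits at bearing 90° from F; a 76° counterclockwise sweep puts B at bearing 166°, so B = F + 12.2·(cos 166°, sin 166°) = (-29.24, -9.249). Tangency of A1 to BP means the radius FB is perpendicular to BP, so BP runs along (−sin 166°, cos 166°); with |BP| = 37.0, P = (-38.19, -45.15). So P.x = -38.19.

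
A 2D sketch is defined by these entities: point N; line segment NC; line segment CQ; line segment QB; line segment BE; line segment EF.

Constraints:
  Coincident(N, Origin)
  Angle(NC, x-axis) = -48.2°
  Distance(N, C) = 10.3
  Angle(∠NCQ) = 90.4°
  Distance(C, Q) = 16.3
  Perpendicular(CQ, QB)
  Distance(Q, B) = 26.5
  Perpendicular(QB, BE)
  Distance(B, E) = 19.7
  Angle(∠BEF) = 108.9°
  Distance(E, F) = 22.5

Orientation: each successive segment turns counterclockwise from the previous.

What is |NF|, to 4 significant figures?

11.77

QB ⟂ BE, so BE runs at -138.6°; with |BE| = 19.7, E = (-13.21, 9.951). ∠BEF = 108.9° gives EF at -67.50° from the x-axis; with |EF| = 22.5, F = (-4.599, -10.84). Then |NF| = |F − N| = 11.77.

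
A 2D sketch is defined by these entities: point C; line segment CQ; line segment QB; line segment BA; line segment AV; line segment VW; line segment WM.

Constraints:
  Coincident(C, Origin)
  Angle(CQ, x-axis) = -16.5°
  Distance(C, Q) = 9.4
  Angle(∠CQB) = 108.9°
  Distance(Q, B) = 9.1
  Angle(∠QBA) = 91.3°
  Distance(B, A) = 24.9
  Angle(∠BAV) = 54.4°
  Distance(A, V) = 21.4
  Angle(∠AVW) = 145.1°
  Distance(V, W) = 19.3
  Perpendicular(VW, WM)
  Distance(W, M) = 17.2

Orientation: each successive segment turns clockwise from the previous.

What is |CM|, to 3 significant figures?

20.7

C is at the origin; CQ runs at -16.5° with length 9.4, so Q = (9.01, -2.67). ∠CQB = 108.9° gives QB at -87.6° from the x-axis; with |QB| = 9.1, B = (9.39, -11.8). ∠QBA = 91.3° gives BA at -176° from the x-axis; with |BA| = 24.9, A = (-15.5, -13.4). ∠BAV = 54.4° gives AV at 58.1° from the x-axis; with |AV| = 21.4, V = (-4.15, 4.80). ∠AVW = 145.1° gives VW at 23.2° from the x-axis; with |VW| = 19.3, W = (13.6, 12.4). The perpendicularity gives WM at right angles to VW, so WM runs at -66.8°; with |WM| = 17.2, M = (20.4, -3.41). Then |CM| = |M − C| = 20.7.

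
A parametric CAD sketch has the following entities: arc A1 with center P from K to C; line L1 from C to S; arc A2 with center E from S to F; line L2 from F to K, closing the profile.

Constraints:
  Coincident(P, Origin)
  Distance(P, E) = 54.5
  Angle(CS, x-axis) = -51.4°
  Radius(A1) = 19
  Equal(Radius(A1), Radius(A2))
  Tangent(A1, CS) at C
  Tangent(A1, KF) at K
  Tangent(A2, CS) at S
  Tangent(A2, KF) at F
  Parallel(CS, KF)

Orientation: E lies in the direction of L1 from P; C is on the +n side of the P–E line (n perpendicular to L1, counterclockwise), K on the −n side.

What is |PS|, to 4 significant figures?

57.72

Tangency of A1 to both parallel lines with radius 19.0 puts C and K at P ± 19.0·n: C = (14.85, 11.85), K = (-14.85, -11.85). Equal radii place S and F the same way about E: S = E + 19.0·n = (48.85, -30.74), F = E − 19.0·n = (19.15, -54.45). Then |PS| = |S − P| = 57.72.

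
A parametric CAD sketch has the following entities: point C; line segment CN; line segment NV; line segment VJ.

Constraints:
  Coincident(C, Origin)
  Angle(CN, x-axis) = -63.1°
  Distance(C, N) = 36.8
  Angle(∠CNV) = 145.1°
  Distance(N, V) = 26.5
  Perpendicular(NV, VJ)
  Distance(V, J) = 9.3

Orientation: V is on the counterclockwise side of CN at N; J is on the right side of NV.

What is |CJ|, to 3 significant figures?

64.3

∠CNV = 145.1°, so NV runs at -63.1° + (180° − 145.1°) = -28.2° from the x-axis; with |NV| = 26.5, V = N + 26.5·(cos -28.2°, sin -28.2°) = (40.0, -45.3). The perpendicularity gives VJ at right angles to NV; with |VJ| = 9.3 on the right of NV, J = V + 9.3·(-0.473, -0.881) = (35.6, -53.5). Then |CJ| = |J − C| = 64.3.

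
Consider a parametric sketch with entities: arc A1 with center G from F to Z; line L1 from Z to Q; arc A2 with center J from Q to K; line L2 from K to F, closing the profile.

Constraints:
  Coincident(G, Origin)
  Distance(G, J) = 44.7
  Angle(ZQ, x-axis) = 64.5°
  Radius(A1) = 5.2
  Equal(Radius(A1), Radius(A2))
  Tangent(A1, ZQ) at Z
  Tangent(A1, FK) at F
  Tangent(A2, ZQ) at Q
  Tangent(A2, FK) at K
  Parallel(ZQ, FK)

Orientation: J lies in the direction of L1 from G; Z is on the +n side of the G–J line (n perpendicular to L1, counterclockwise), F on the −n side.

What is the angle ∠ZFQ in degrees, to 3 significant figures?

76.9°

Tangency of A1 to both parallel lines with radius 5.2 puts Z and F at G ± 5.2·n: Z = (-4.69, 2.24), F = (4.69, -2.24). Equal radii place Q and K the same way about J: Q = J + 5.2·n = (14.6, 42.6), K = J − 5.2·n = (23.9, 38.1). Then cos ∠ZFQ = FZ·FQ / (|FZ||FQ|), giving 76.9°.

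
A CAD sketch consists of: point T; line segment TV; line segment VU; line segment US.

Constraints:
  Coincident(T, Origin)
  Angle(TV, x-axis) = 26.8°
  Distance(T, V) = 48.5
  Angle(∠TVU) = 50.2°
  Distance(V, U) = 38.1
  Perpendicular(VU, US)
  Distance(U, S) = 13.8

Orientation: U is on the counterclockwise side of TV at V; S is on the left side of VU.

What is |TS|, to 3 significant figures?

24.5

T is at the origin; TV runs at 26.8° with length 48.5, so V = 48.5·(cos 26.8°, sin 26.8°) = (43.3, 21.9). ∠TVU = 50.2°, so VU runs at 26.8° + (180° − 50.2°) = 157° from the x-axis; with |VU| = 38.1, U = V + 38.1·(cos 157°, sin 157°) = (8.32, 37.0). VU is perpendicular to US; with |US| = 13.8 on the left of VU, S = U + 13.8·(-0.397, -0.918) = (2.84, 24.3). Then |TS| = |S − T| = 24.5.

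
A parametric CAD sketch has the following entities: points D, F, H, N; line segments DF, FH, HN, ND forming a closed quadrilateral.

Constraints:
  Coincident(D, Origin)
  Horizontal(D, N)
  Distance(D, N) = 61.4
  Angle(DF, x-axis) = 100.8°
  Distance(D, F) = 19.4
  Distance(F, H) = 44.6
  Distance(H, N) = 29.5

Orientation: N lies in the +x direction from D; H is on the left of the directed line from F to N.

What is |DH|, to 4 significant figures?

46.09

D is at the origin; D and N share the same y with |DN| = 61.4 and N in +x, so N = (61.4, 0). DF runs at 100.8° with |DF| = 19.4, so F = (-3.635, 19.06). H is determined by |FH| = 44.6 and |HN| = 29.5 together: it lies at the intersection of circle(F, 44.6) and circle(N, 29.5). With |FN| = 67.77, the foot of the radical line on FN is 42.14 from F and the perpendicular offset is √(44.6² − 42.14²) = 14.61. Taking the left-of-FN solution: H = (40.91, 21.22).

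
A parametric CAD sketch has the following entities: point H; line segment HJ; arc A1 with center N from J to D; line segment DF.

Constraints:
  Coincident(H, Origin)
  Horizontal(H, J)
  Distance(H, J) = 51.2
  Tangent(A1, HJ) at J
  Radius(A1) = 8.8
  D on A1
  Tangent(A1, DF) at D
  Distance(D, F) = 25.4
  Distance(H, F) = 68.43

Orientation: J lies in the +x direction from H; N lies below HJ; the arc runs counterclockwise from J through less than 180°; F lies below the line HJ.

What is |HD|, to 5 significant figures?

46.267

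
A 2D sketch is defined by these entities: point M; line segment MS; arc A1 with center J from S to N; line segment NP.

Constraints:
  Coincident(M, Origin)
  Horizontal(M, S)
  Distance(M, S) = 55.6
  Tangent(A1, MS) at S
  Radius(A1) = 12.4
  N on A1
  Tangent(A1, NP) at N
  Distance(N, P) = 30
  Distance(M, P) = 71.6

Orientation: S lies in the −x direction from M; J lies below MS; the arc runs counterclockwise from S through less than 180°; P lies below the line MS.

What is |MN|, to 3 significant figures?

69.2

M is at the origin; MS is horizontal with |MS| = 55.6 and S on the −x side, so S = (-55.6, 0.00). A1 meets MS tangentially, so JS is at right angles to MS, so J = S + (0, -12.4) = (-55.6, -12.4). Since JN ⟂ NP (tangency), |JP| = √(12.4² + 30.0²) = 32.5 regardless of where N sits on A1. So P lies on both circle(M, 71.6) and circle(J, 32.5); the below-MS intersection is P = (-55.8, -44.9). N is the foot of the tangent from P: N = (-67.1, -17.1).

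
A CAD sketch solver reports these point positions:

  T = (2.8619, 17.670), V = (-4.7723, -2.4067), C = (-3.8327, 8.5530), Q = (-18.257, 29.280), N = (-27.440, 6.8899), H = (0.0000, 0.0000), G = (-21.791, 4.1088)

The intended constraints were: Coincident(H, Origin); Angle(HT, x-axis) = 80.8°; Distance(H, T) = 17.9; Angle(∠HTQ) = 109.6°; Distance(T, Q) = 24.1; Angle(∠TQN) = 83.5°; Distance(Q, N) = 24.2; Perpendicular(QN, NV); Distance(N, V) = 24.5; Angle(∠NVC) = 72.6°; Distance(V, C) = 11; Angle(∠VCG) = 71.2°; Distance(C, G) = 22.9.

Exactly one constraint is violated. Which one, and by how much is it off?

Distance(C, G) = 22.9 — off by 4.40.

H = (0.00, 0.00) ✓; HT at 80.80° ✓; |HT| = 17.90 ✓; ∠HTQ = 109.6° ✓; |TQ| = 24.10 ✓; ∠TQN = 83.50° ✓; |QN| = 24.20 ✓; ∠(QN, NV) = 90.00° ✓; |NV| = 24.50 ✓; ∠NVC = 72.60° ✓; |VC| = 11.00 ✓; ∠VCG = 71.20° ✓; |CG| = 18.50 ✗.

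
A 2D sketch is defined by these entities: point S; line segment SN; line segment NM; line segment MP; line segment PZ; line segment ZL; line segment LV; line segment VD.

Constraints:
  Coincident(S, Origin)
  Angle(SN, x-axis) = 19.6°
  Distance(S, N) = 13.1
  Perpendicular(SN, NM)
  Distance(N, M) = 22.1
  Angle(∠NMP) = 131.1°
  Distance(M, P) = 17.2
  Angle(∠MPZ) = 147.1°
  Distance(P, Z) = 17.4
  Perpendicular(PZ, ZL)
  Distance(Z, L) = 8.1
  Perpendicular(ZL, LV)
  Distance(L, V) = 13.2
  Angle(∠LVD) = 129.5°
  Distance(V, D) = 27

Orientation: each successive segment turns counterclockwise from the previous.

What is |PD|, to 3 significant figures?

18.2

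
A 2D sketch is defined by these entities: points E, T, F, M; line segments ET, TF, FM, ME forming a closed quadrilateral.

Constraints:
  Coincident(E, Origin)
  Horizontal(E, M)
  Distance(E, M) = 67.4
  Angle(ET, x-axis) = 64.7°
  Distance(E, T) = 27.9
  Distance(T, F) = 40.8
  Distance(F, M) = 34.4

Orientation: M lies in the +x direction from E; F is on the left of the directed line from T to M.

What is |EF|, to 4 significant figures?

60.78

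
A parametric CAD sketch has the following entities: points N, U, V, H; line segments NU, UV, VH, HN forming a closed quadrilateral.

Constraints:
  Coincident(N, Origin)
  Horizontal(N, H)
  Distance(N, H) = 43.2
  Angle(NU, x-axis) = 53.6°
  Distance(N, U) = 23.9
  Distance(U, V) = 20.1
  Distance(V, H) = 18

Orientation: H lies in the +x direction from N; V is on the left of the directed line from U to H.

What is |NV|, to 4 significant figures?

37.26

Checks: |UV| = 20.10 ✓; |VH| = 18.00 ✓.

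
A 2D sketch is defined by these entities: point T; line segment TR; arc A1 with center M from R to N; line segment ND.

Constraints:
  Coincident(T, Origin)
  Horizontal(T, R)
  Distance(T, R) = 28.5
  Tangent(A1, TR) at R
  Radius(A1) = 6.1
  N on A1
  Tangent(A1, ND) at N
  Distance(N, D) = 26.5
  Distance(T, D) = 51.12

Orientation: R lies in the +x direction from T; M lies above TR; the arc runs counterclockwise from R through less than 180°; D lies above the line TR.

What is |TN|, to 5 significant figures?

34.679

T is at the origin; T and R share the same y with |TR| = 28.5 and R on the +x side, so R = (28.500, 0.0000). Since A1 is tangent to TR there, MR ⟂ TR, so M = R + (0, 6.1) = (28.500, 6.1000). Since MN ⟂ ND (tangency), |MD| = √(6.1² + 26.5²) = 27.193 regardless of where N sits on A1. So D lies on both circle(T, 51.12) and circle(M, 27.193); the above-TR intersection is D = (41.340, 30.071). N is the foot of the tangent from D: N = (34.386, 4.4993).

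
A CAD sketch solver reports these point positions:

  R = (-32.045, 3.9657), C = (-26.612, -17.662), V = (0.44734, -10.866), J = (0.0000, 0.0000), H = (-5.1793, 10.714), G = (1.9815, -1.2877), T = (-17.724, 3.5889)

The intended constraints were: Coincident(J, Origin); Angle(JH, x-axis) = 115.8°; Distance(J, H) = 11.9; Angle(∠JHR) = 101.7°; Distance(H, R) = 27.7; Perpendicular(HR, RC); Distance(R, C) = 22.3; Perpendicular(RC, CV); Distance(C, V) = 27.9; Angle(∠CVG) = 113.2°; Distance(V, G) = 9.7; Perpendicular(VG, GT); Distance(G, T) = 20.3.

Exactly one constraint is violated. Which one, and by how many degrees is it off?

Perpendicular(VG, GT) — off by 4.80°.

J = (0.00, 0.00) ✓; JH at 115.8° ✓; |JH| = 11.90 ✓; ∠JHR = 101.7° ✓; |HR| = 27.70 ✓; ∠(HR, RC) = 90.00° ✓; |RC| = 22.30 ✓; ∠(RC, CV) = 90.00° ✓; |CV| = 27.90 ✓; ∠CVG = 113.2° ✓; |VG| = 9.700 ✓; ∠(VG, GT) = 85.20° ✗; |GT| = 20.30 ✓.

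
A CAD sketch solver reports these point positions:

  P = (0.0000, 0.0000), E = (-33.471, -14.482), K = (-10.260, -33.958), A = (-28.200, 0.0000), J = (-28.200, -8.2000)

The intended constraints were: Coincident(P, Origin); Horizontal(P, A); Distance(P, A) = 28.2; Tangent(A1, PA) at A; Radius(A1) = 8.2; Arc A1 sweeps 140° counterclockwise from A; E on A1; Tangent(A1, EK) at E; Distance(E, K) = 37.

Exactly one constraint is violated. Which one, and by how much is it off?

Distance(E, K) = 37 — off by 6.70.

P = (0.00, 0.00) ✓; P.y = 0.00, A.y = 0.00 ✓; |PA| = 28.20 ✓; ∠(JA, AP) = 90.00° ✓; |JA| = 8.200 ✓; bearing(J→E) − bearing(J→A) = 140.0° ✓; |JE| = 8.200 ✓; ∠(JE, EK) = 90.00° ✓; |EK| = 30.30 ✗.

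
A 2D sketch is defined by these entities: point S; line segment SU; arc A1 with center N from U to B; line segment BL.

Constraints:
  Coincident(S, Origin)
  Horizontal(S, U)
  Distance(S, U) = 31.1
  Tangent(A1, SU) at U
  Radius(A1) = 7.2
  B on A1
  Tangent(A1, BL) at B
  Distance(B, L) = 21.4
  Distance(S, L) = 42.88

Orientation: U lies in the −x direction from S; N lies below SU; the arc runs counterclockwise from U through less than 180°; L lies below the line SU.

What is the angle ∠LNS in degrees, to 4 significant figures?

102.4°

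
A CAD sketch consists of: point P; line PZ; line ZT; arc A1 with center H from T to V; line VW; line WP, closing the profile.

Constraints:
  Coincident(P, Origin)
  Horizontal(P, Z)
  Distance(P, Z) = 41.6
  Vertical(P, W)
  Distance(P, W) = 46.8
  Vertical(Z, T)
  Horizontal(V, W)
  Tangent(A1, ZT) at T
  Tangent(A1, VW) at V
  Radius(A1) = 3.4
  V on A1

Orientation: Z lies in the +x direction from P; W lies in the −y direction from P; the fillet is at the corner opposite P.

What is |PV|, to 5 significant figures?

60.411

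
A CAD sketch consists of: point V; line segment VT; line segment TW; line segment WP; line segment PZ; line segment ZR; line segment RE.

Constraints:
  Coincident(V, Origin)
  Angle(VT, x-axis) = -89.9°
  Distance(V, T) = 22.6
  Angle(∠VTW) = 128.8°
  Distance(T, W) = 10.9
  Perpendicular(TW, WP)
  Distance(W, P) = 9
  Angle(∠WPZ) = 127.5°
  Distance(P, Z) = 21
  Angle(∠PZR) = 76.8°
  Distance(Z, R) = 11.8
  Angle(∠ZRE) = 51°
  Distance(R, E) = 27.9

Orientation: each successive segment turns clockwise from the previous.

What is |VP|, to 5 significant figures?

26.500

V is at the origin; VT runs at -89.9° with length 22.6, so T = (0.039444, -22.600). ∠VTW = 128.8° gives TW at -141.10° from the x-axis; with |TW| = 10.9, W = (-8.4434, -29.445). TW ⟂ WP, so WP runs at 128.90°; with |WP| = 9.0, P = (-14.095, -22.441). Then |VP| = |P − V| = 26.500.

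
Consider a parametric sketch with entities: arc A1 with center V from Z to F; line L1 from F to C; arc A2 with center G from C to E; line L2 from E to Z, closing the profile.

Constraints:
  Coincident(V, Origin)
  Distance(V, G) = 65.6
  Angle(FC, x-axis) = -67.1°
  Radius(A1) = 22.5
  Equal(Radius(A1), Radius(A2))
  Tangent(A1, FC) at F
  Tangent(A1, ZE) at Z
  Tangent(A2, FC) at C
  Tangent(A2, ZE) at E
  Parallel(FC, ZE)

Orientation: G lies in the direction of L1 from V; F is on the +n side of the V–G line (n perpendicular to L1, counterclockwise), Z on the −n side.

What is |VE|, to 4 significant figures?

69.35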